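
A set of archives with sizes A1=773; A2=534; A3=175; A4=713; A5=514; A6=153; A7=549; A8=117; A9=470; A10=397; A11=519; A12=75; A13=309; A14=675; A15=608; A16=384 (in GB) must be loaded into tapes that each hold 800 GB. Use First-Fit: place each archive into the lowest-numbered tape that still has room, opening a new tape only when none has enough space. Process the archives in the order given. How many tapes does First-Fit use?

10 tapes

tape 1: place A1 (773 GB), 27 GB left
tape 2: place A2 (534 GB), 266 GB left
tape 2: place A3 (175 GB), 91 GB left
tape 3: place A4 (713 GB), 87 GB left
tape 4: place A5 (514 GB), 286 GB left
tape 4: place A6 (153 GB), 133 GB left
tape 5: place A7 (549 GB), 251 GB left
tape 4: place A8 (117 GB), 16 GB left
tape 6: place A9 (470 GB), 330 GB left
tape 7: place A10 (397 GB), 403 GB left
tape 8: place A11 (519 GB), 281 GB left
tape 2: place A12 (75 GB), 16 GB left
tape 6: place A13 (309 GB), 21 GB left
tape 9: place A14 (675 GB), 125 GB left
tape 10: place A15 (608 GB), 192 GB left
tape 7: place A16 (384 GB), 19 GB left
Final tapes: [773] [534,175,75] [713] [514,153,117] [549] [470,309] [397,384] [519] [675] [608].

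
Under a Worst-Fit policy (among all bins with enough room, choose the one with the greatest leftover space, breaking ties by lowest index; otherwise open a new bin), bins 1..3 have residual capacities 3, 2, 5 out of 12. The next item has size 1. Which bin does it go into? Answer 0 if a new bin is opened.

Bins with room: bin 1 (3), bin 2 (2), bin 3 (5).
Most room is bin 3 with 5 free.

3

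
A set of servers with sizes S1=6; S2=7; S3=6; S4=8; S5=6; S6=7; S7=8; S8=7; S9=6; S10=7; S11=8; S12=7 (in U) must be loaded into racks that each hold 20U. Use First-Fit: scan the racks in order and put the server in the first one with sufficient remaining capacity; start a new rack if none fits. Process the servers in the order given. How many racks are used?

Put S1 (6U) in rack 1; 14U remain.
Put S2 (7U) in rack 1; 7U remain.
Put S3 (6U) in rack 1; 1U remain.
Put S4 (8U) in rack 2; 12U remain.
Put S5 (6U) in rack 2; 6U remain.
Put S6 (7U) in rack 3; 13U remain.
Put S7 (8U) in rack 3; 5U remain.
Put S8 (7U) in rack 4; 13U remain.
Put S9 (6U) in rack 2; 0U remain.
Put S10 (7U) in rack 4; 6U remain.
Put S11 (8U) in rack 5; 12U remain.
Put S12 (7U) in rack 5; 5U remain.

5 racks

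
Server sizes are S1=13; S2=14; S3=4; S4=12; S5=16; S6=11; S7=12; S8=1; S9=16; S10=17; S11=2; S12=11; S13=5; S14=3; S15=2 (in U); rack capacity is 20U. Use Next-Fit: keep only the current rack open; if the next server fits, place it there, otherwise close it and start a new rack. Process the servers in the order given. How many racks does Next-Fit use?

10 racks

S1 (13U) → rack 1 (remaining 7U)
S2 (14U) → rack 2 (remaining 6U)
S3 (4U) → rack 2 (remaining 2U)
S4 (12U) → rack 3 (remaining 8U)
S5 (16U) → rack 4 (remaining 4U)
S6 (11U) → rack 5 (remaining 9U)
S7 (12U) → rack 6 (remaining 8U)
S8 (1U) → rack 6 (remaining 7U)
S9 (16U) → rack 7 (remaining 4U)
S10 (17U) → rack 8 (remaining 3U)
S11 (2U) → rack 8 (remaining 1U)
S12 (11U) → rack 9 (remaining 9U)
S13 (5U) → rack 9 (remaining 4U)
S14 (3U) → rack 9 (remaining 1U)
S15 (2U) → rack 10 (remaining 18U)
Final racks: [13] [14,4] [12] [16] [11] [12,1] [16] [17,2] [11,5,3] [2].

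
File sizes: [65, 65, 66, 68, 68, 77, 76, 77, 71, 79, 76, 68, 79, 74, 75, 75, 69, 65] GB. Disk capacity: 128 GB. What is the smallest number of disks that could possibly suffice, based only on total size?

Total size = 65 + 65 + 66 + 68 + 68 + 77 + 76 + 77 + 71 + 79 + 76 + 68 + 79 + 74 + 75 + 75 + 69 + 65 = 1293 GB.
⌈1293 / 128⌉ = 11.

11 disks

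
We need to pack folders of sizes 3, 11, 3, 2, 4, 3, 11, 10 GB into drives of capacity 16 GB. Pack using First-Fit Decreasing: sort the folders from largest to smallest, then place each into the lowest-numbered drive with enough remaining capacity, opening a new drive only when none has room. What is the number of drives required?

3

Sorted descending: 11, 11, 10, 4, 3, 3, 3, 2.
drive 1: place 11 GB, 5 GB left
drive 2: place 11 GB, 5 GB left
drive 3: place 10 GB, 6 GB left
drive 1: place 4 GB, 1 GB left
drive 2: place 3 GB, 2 GB left
drive 3: place 3 GB, 3 GB left
drive 3: place 3 GB, 0 GB left
drive 2: place 2 GB, 0 GB left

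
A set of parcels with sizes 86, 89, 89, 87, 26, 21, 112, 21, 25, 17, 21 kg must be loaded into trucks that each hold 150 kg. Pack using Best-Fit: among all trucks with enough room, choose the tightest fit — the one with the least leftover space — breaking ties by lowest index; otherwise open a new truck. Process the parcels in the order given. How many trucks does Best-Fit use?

86 kg → truck 1 (remaining 64 kg)
89 kg → truck 2 (remaining 61 kg)
89 kg → truck 3 (remaining 61 kg)
87 kg → truck 4 (remaining 63 kg)
26 kg → truck 2 (remaining 35 kg)
21 kg → truck 2 (remaining 14 kg)
112 kg → truck 5 (remaining 38 kg)
21 kg → truck 5 (remaining 17 kg)
25 kg → truck 3 (remaining 36 kg)
17 kg → truck 5 (remaining 0 kg)
21 kg → truck 3 (remaining 15 kg)

5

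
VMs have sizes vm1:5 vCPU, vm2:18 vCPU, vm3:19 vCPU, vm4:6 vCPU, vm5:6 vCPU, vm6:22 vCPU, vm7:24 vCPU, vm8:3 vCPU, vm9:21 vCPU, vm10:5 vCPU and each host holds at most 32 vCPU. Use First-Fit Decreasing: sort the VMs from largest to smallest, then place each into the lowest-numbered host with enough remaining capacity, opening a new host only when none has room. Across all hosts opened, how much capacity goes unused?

31

Sorted descending: 24, 22, 21, 19, 18, 6, 6, 5, 5, 3.
host 1: place 24 vCPU, 8 vCPU left
host 2: place 22 vCPU, 10 vCPU left
host 3: place 21 vCPU, 11 vCPU left
host 4: place 19 vCPU, 13 vCPU left
host 5: place 18 vCPU, 14 vCPU left
host 1: place 6 vCPU, 2 vCPU left
host 2: place 6 vCPU, 4 vCPU left
host 3: place 5 vCPU, 6 vCPU left
host 3: place 5 vCPU, 1 vCPU left
host 2: place 3 vCPU, 1 vCPU left
5 hosts × 32 vCPU = 160 vCPU; used 129 vCPU; unused 31 vCPU.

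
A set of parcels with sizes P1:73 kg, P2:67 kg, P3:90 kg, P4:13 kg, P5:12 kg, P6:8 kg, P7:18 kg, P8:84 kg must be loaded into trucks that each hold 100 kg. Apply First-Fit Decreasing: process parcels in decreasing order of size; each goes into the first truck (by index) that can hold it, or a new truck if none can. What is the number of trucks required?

4

Sorted descending: 90, 84, 73, 67, 18, 13, 12, 8.
90 kg → truck 1 (remaining 10 kg)
84 kg → truck 2 (remaining 16 kg)
73 kg → truck 3 (remaining 27 kg)
67 kg → truck 4 (remaining 33 kg)
18 kg → truck 3 (remaining 9 kg)
13 kg → truck 2 (remaining 3 kg)
12 kg → truck 4 (remaining 21 kg)
8 kg → truck 1 (remaining 2 kg)
Final trucks: [90,8] [84,13] [73,18] [67,12].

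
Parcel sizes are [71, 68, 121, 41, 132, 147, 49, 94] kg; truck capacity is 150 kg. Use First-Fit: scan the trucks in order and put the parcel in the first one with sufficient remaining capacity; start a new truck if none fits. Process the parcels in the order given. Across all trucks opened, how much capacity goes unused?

177

truck 1: place 71 kg, 79 kg left
truck 1: place 68 kg, 11 kg left
truck 2: place 121 kg, 29 kg left
truck 3: place 41 kg, 109 kg left
truck 4: place 132 kg, 18 kg left
truck 5: place 147 kg, 3 kg left
truck 3: place 49 kg, 60 kg left
truck 6: place 94 kg, 56 kg left
6 trucks × 150 kg = 900 kg; used 723 kg; unused 177 kg.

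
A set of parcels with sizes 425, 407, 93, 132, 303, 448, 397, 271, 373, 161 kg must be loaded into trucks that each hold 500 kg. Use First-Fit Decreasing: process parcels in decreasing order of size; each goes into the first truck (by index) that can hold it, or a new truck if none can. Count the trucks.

Sorted descending: 448, 425, 407, 397, 373, 303, 271, 161, 132, 93.
truck 1: place 448 kg, 52 kg left
truck 2: place 425 kg, 75 kg left
truck 3: place 407 kg, 93 kg left
truck 4: place 397 kg, 103 kg left
truck 5: place 373 kg, 127 kg left
truck 6: place 303 kg, 197 kg left
truck 7: place 271 kg, 229 kg left
truck 6: place 161 kg, 36 kg left
truck 7: place 132 kg, 97 kg left
truck 3: place 93 kg, 0 kg left
Final trucks: [448] [425] [407,93] [397] [373] [303,161] [271,132].

7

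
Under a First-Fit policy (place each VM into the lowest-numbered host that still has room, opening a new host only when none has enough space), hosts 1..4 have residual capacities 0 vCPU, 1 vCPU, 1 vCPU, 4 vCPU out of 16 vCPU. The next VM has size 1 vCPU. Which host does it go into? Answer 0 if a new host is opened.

Hosts with room: host 2 (1 vCPU), host 3 (1 vCPU), host 4 (4 vCPU).
The first with room is host 2.

2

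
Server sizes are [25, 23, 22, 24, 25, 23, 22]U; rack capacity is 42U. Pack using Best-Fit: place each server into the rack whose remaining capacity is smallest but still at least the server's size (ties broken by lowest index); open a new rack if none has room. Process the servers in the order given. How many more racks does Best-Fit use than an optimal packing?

0

Best-Fit: [25] [23] [22] [24] [25] [23] [22] → 7 racks.
7 servers exceed 21U (half the capacity), and no two of those can share a rack, so at least 7 racks are needed.
So 7 is already optimal.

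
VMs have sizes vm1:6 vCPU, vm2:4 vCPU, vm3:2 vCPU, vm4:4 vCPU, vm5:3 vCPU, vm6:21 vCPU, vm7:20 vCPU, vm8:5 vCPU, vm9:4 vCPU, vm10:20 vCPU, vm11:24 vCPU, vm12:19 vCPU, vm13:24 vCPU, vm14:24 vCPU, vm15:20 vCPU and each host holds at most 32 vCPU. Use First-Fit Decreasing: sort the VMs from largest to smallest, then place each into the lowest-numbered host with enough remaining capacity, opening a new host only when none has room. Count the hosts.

Sorted descending: 24, 24, 24, 21, 20, 20, 20, 19, 6, 5, 4, 4, 4, 3, 2.
Put 24 vCPU in host 1; 8 vCPU remain.
Put 24 vCPU in host 2; 8 vCPU remain.
Put 24 vCPU in host 3; 8 vCPU remain.
Put 21 vCPU in host 4; 11 vCPU remain.
Put 20 vCPU in host 5; 12 vCPU remain.
Put 20 vCPU in host 6; 12 vCPU remain.
Put 20 vCPU in host 7; 12 vCPU remain.
Put 19 vCPU in host 8; 13 vCPU remain.
Put 6 vCPU in host 1; 2 vCPU remain.
Put 5 vCPU in host 2; 3 vCPU remain.
Put 4 vCPU in host 3; 4 vCPU remain.
Put 4 vCPU in host 3; 0 vCPU remain.
Put 4 vCPU in host 4; 7 vCPU remain.
Put 3 vCPU in host 2; 0 vCPU remain.
Put 2 vCPU in host 1; 0 vCPU remain.

8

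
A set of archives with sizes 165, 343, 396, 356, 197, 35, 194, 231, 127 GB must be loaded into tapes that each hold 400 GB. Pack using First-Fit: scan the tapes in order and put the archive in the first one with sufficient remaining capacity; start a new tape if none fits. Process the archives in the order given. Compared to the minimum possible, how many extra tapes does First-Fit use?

0

First-Fit: [165,197,35] [343] [396] [356] [194,127] [231] → 6 tapes.
Total size 2044 GB; any packing needs at least ⌈2044/400⌉ = 6 tapes.
So 6 is already optimal.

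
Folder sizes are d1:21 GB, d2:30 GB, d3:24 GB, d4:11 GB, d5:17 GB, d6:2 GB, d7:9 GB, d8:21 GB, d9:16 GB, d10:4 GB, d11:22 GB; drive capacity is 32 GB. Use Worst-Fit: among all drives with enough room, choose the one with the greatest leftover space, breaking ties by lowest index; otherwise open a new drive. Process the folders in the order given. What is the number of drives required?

7

drive 1: place d1 (21 GB), 11 GB left
drive 2: place d2 (30 GB), 2 GB left
drive 3: place d3 (24 GB), 8 GB left
drive 1: place d4 (11 GB), 0 GB left
drive 4: place d5 (17 GB), 15 GB left
drive 4: place d6 (2 GB), 13 GB left
drive 4: place d7 (9 GB), 4 GB left
drive 5: place d8 (21 GB), 11 GB left
drive 6: place d9 (16 GB), 16 GB left
drive 6: place d10 (4 GB), 12 GB left
drive 7: place d11 (22 GB), 10 GB left
Final drives: [21,11] [30] [24] [17,2,9] [21] [16,4] [22].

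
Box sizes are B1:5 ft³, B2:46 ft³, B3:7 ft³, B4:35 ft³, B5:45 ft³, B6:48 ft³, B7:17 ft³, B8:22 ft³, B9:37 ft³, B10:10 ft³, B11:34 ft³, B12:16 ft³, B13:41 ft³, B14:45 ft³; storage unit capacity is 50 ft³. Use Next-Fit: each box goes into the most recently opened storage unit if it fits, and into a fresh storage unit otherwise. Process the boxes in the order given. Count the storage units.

storage unit 1: place B1 (5 ft³), 45 ft³ left
storage unit 2: place B2 (46 ft³), 4 ft³ left
storage unit 3: place B3 (7 ft³), 43 ft³ left
storage unit 3: place B4 (35 ft³), 8 ft³ left
storage unit 4: place B5 (45 ft³), 5 ft³ left
storage unit 5: place B6 (48 ft³), 2 ft³ left
storage unit 6: place B7 (17 ft³), 33 ft³ left
storage unit 6: place B8 (22 ft³), 11 ft³ left
storage unit 7: place B9 (37 ft³), 13 ft³ left
storage unit 7: place B10 (10 ft³), 3 ft³ left
storage unit 8: place B11 (34 ft³), 16 ft³ left
storage unit 8: place B12 (16 ft³), 0 ft³ left
storage unit 9: place B13 (41 ft³), 9 ft³ left
storage unit 10: place B14 (45 ft³), 5 ft³ left
Final storage units: [5] [46] [7,35] [45] [48] [17,22] [37,10] [34,16] [41] [45].

10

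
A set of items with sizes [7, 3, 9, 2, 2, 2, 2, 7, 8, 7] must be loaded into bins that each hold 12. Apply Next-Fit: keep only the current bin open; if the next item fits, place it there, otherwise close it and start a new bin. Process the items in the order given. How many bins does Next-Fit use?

7 → bin 1 (remaining 5)
3 → bin 1 (remaining 2)
9 → bin 2 (remaining 3)
2 → bin 2 (remaining 1)
2 → bin 3 (remaining 10)
2 → bin 3 (remaining 8)
2 → bin 3 (remaining 6)
7 → bin 4 (remaining 5)
8 → bin 5 (remaining 4)
7 → bin 6 (remaining 5)

6 bins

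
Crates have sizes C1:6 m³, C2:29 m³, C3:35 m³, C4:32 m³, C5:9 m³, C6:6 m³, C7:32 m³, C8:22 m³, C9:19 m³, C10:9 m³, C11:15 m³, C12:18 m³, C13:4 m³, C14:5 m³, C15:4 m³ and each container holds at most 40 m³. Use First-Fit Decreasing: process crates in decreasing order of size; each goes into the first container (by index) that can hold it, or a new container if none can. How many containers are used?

7 containers

Sorted descending: 35, 32, 32, 29, 22, 19, 18, 15, 9, 9, 6, 6, 5, 4, 4.
container 1: place 35 m³, 5 m³ left
container 2: place 32 m³, 8 m³ left
container 3: place 32 m³, 8 m³ left
container 4: place 29 m³, 11 m³ left
container 5: place 22 m³, 18 m³ left
container 6: place 19 m³, 21 m³ left
container 5: place 18 m³, 0 m³ left
container 6: place 15 m³, 6 m³ left
container 4: place 9 m³, 2 m³ left
container 7: place 9 m³, 31 m³ left
container 2: place 6 m³, 2 m³ left
container 3: place 6 m³, 2 m³ left
container 1: place 5 m³, 0 m³ left
container 6: place 4 m³, 2 m³ left
container 7: place 4 m³, 27 m³ left
Final containers: [35,5] [32,6] [32,6] [29,9] [22,18] [19,15,4] [9,4].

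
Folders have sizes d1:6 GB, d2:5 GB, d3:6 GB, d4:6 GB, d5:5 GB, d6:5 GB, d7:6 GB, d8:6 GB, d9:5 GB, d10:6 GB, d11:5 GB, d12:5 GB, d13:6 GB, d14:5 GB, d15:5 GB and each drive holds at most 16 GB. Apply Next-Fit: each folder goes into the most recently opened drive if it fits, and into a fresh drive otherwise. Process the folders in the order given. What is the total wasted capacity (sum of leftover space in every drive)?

d1 (6 GB) → drive 1 (remaining 10 GB)
d2 (5 GB) → drive 1 (remaining 5 GB)
d3 (6 GB) → drive 2 (remaining 10 GB)
d4 (6 GB) → drive 2 (remaining 4 GB)
d5 (5 GB) → drive 3 (remaining 11 GB)
d6 (5 GB) → drive 3 (remaining 6 GB)
d7 (6 GB) → drive 3 (remaining 0 GB)
d8 (6 GB) → drive 4 (remaining 10 GB)
d9 (5 GB) → drive 4 (remaining 5 GB)
d10 (6 GB) → drive 5 (remaining 10 GB)
d11 (5 GB) → drive 5 (remaining 5 GB)
d12 (5 GB) → drive 5 (remaining 0 GB)
d13 (6 GB) → drive 6 (remaining 10 GB)
d14 (5 GB) → drive 6 (remaining 5 GB)
d15 (5 GB) → drive 6 (remaining 0 GB)
6 drives × 16 GB = 96 GB; used 82 GB; unused 14 GB.

14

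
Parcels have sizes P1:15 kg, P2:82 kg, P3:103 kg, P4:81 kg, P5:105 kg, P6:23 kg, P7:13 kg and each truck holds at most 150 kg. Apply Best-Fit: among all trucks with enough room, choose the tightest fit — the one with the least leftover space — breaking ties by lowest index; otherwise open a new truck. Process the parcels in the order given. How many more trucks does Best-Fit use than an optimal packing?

0

Best-Fit: [15,82] [103] [81] [105,23,13] → 4 trucks.
4 parcels exceed 75 kg (half the capacity), and no two of those can share a truck, so at least 4 trucks are needed.
So 4 is already optimal.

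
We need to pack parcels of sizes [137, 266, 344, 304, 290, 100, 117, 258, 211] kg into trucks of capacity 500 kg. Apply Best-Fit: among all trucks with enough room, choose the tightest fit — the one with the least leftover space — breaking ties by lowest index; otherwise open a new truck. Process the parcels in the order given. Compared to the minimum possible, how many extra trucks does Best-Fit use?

0

Best-Fit: [137,266] [344,100] [304,117] [290] [258,211] → 5 trucks.
Total size 2027 kg; any packing needs at least ⌈2027/500⌉ = 5 trucks.
So 5 is already optimal.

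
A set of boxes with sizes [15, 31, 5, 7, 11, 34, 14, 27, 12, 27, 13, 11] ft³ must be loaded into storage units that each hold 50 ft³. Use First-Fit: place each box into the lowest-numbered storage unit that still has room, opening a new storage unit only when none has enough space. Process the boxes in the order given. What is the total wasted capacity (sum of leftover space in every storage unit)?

storage unit 1: place 15 ft³, 35 ft³ left
storage unit 1: place 31 ft³, 4 ft³ left
storage unit 2: place 5 ft³, 45 ft³ left
storage unit 2: place 7 ft³, 38 ft³ left
storage unit 2: place 11 ft³, 27 ft³ left
storage unit 3: place 34 ft³, 16 ft³ left
storage unit 2: place 14 ft³, 13 ft³ left
storage unit 4: place 27 ft³, 23 ft³ left
storage unit 2: place 12 ft³, 1 ft³ left
storage unit 5: place 27 ft³, 23 ft³ left
storage unit 3: place 13 ft³, 3 ft³ left
storage unit 4: place 11 ft³, 12 ft³ left
5 storage units × 50 ft³ = 250 ft³; used 207 ft³; unused 43 ft³.

43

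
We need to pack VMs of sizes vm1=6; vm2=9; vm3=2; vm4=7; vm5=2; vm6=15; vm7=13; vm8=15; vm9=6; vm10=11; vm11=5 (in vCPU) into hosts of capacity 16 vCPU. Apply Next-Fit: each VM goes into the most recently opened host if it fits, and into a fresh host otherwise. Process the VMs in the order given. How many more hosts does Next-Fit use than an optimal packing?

1

Next-Fit: [6,9] [2,7,2] [15] [13] [15] [6] [11,5] → 7 hosts.
Total size 91 vCPU; any packing needs at least ⌈91/16⌉ = 6 hosts.
An optimal packing achieves that bound: [15] [15] [13,2] [11,5] [9,7] [6,6,2] → 6 hosts.
Excess: 7 − 6 = 1.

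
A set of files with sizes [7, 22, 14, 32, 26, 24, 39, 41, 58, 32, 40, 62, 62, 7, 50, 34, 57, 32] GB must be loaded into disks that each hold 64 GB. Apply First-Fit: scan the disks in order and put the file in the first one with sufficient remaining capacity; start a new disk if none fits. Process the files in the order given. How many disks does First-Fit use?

12 disks

Put 7 GB in disk 1; 57 GB remain.
Put 22 GB in disk 1; 35 GB remain.
Put 14 GB in disk 1; 21 GB remain.
Put 32 GB in disk 2; 32 GB remain.
Put 26 GB in disk 2; 6 GB remain.
Put 24 GB in disk 3; 40 GB remain.
Put 39 GB in disk 3; 1 GB remain.
Put 41 GB in disk 4; 23 GB remain.
Put 58 GB in disk 5; 6 GB remain.
Put 32 GB in disk 6; 32 GB remain.
Put 40 GB in disk 7; 24 GB remain.
Put 62 GB in disk 8; 2 GB remain.
Put 62 GB in disk 9; 2 GB remain.
Put 7 GB in disk 1; 14 GB remain.
Put 50 GB in disk 10; 14 GB remain.
Put 34 GB in disk 11; 30 GB remain.
Put 57 GB in disk 12; 7 GB remain.
Put 32 GB in disk 6; 0 GB remain.
Final disks: [7,22,14,7] [32,26] [24,39] [41] [58] [32,32] [40] [62] [62] [50] [34] [57].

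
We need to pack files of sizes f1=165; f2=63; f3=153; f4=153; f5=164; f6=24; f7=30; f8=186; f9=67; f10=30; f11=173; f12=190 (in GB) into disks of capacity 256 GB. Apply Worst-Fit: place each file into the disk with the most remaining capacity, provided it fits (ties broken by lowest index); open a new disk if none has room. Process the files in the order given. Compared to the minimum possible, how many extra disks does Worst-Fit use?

0

Worst-Fit: [165,63] [153,24,30] [153,30] [164,67] [186] [173] [190] → 7 disks.
7 files exceed 128 GB (half the capacity), and no two of those can share a disk, so at least 7 disks are needed.
So 7 is already optimal.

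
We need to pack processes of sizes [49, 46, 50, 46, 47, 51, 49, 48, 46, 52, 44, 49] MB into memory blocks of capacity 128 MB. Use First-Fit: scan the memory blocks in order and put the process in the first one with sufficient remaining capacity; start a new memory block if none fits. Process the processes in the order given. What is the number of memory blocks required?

6 memory blocks

49 MB → memory block 1 (remaining 79 MB)
46 MB → memory block 1 (remaining 33 MB)
50 MB → memory block 2 (remaining 78 MB)
46 MB → memory block 2 (remaining 32 MB)
47 MB → memory block 3 (remaining 81 MB)
51 MB → memory block 3 (remaining 30 MB)
49 MB → memory block 4 (remaining 79 MB)
48 MB → memory block 4 (remaining 31 MB)
46 MB → memory block 5 (remaining 82 MB)
52 MB → memory block 5 (remaining 30 MB)
44 MB → memory block 6 (remaining 84 MB)
49 MB → memory block 6 (remaining 35 MB)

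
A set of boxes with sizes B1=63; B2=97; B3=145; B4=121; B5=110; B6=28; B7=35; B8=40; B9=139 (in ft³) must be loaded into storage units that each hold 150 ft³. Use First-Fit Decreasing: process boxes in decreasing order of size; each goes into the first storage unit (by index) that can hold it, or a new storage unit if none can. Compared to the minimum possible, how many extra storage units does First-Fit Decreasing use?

First-Fit Decreasing: [145] [139] [121,28] [110,40] [97,35] [63] → 6 storage units.
Total size 778 ft³; any packing needs at least ⌈778/150⌉ = 6 storage units.
So 6 is already optimal.

0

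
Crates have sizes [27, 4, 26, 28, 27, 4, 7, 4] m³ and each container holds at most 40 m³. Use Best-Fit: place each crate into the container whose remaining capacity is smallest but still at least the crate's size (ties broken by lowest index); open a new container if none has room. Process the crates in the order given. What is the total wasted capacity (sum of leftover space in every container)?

27 m³ → container 1 (remaining 13 m³)
4 m³ → container 1 (remaining 9 m³)
26 m³ → container 2 (remaining 14 m³)
28 m³ → container 3 (remaining 12 m³)
27 m³ → container 4 (remaining 13 m³)
4 m³ → container 1 (remaining 5 m³)
7 m³ → container 3 (remaining 5 m³)
4 m³ → container 1 (remaining 1 m³)
4 containers × 40 m³ = 160 m³; used 127 m³; unused 33 m³.

33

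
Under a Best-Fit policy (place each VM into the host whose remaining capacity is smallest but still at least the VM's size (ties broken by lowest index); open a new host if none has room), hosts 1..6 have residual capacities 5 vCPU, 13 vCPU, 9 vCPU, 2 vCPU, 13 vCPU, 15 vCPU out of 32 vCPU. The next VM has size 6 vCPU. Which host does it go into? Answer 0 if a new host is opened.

3

Hosts with room: host 2 (13 vCPU), host 3 (9 vCPU), host 5 (13 vCPU), host 6 (15 vCPU).
Tightest fit is host 3 with 9 vCPU free.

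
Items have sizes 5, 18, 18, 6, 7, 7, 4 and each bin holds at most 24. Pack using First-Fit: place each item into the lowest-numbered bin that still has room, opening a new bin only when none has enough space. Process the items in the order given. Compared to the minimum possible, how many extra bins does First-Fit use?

0

First-Fit: [5,18] [18,6] [7,7,4] → 3 bins.
Total size 65; any packing needs at least ⌈65/24⌉ = 3 bins.
So 3 is already optimal.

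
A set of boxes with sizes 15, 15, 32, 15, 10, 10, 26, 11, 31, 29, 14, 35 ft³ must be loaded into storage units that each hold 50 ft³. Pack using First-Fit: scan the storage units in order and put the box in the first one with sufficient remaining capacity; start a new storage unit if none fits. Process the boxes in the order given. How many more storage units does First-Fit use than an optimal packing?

1

First-Fit: [15,15,15] [32,10] [10,26,11] [31,14] [29] [35] → 6 storage units.
Total size 243 ft³; any packing needs at least ⌈243/50⌉ = 5 storage units.
An optimal packing achieves that bound: [35,15] [32,15] [31,15] [29,11,10] [26,14,10] → 5 storage units.
Excess: 6 − 5 = 1.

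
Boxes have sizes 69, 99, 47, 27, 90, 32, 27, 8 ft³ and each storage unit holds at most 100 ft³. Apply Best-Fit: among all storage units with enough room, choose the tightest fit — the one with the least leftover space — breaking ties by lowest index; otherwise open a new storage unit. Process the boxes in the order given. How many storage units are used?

Put 69 ft³ in storage unit 1; 31 ft³ remain.
Put 99 ft³ in storage unit 2; 1 ft³ remain.
Put 47 ft³ in storage unit 3; 53 ft³ remain.
Put 27 ft³ in storage unit 1; 4 ft³ remain.
Put 90 ft³ in storage unit 4; 10 ft³ remain.
Put 32 ft³ in storage unit 3; 21 ft³ remain.
Put 27 ft³ in storage unit 5; 73 ft³ remain.
Put 8 ft³ in storage unit 4; 2 ft³ remain.

5 storage units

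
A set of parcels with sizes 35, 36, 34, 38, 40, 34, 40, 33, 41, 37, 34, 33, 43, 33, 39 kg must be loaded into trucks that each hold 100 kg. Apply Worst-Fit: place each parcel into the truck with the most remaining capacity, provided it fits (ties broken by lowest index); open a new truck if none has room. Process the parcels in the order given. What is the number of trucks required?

8

35 kg → truck 1 (remaining 65 kg)
36 kg → truck 1 (remaining 29 kg)
34 kg → truck 2 (remaining 66 kg)
38 kg → truck 2 (remaining 28 kg)
40 kg → truck 3 (remaining 60 kg)
34 kg → truck 3 (remaining 26 kg)
40 kg → truck 4 (remaining 60 kg)
33 kg → truck 4 (remaining 27 kg)
41 kg → truck 5 (remaining 59 kg)
37 kg → truck 5 (remaining 22 kg)
34 kg → truck 6 (remaining 66 kg)
33 kg → truck 6 (remaining 33 kg)
43 kg → truck 7 (remaining 57 kg)
33 kg → truck 7 (remaining 24 kg)
39 kg → truck 8 (remaining 61 kg)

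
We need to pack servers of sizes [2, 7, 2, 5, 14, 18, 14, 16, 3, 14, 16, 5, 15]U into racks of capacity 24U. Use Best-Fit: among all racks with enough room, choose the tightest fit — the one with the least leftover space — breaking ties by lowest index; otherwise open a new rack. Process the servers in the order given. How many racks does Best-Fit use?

8 racks

rack 1: place 2U, 22U left
rack 1: place 7U, 15U left
rack 1: place 2U, 13U left
rack 1: place 5U, 8U left
rack 2: place 14U, 10U left
rack 3: place 18U, 6U left
rack 4: place 14U, 10U left
rack 5: place 16U, 8U left
rack 3: place 3U, 3U left
rack 6: place 14U, 10U left
rack 7: place 16U, 8U left
rack 1: place 5U, 3U left
rack 8: place 15U, 9U left
Final racks: [2,7,2,5,5] [14] [18,3] [14] [16] [14] [16] [15].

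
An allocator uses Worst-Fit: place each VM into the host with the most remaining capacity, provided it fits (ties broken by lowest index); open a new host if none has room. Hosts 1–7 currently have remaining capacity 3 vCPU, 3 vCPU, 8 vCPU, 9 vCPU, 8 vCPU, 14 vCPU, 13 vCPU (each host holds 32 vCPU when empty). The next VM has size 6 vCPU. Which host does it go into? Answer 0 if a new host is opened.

Hosts with room: host 3 (8 vCPU), host 4 (9 vCPU), host 5 (8 vCPU), host 6 (14 vCPU), host 7 (13 vCPU).
Most room is host 6 with 14 vCPU free.

6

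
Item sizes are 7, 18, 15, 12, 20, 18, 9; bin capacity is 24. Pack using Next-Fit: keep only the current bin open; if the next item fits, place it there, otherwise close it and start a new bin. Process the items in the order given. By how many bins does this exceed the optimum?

2

Next-Fit: [7] [18] [15] [12] [20] [18] [9] → 7 bins.
Total size 99; any packing needs at least ⌈99/24⌉ = 5 bins.
An optimal packing achieves that bound: [20] [18] [18] [15,9] [12,7] → 5 bins.
Excess: 7 − 5 = 2.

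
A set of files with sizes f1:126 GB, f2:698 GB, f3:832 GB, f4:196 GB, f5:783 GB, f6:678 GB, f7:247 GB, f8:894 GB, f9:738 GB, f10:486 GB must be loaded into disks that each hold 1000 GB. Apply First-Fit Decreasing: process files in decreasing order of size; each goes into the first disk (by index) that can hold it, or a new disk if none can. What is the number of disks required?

7 disks

Sorted descending: 894, 832, 783, 738, 698, 678, 486, 247, 196, 126.
Put 894 GB in disk 1; 106 GB remain.
Put 832 GB in disk 2; 168 GB remain.
Put 783 GB in disk 3; 217 GB remain.
Put 738 GB in disk 4; 262 GB remain.
Put 698 GB in disk 5; 302 GB remain.
Put 678 GB in disk 6; 322 GB remain.
Put 486 GB in disk 7; 514 GB remain.
Put 247 GB in disk 4; 15 GB remain.
Put 196 GB in disk 3; 21 GB remain.
Put 126 GB in disk 2; 42 GB remain.
Final disks: [894] [832,126] [783,196] [738,247] [698] [678] [486].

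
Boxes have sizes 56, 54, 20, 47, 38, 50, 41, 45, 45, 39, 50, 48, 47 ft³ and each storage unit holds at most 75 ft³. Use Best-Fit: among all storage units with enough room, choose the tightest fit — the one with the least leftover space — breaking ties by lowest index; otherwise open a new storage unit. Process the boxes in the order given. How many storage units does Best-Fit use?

storage unit 1: place 56 ft³, 19 ft³ left
storage unit 2: place 54 ft³, 21 ft³ left
storage unit 2: place 20 ft³, 1 ft³ left
storage unit 3: place 47 ft³, 28 ft³ left
storage unit 4: place 38 ft³, 37 ft³ left
storage unit 5: place 50 ft³, 25 ft³ left
storage unit 6: place 41 ft³, 34 ft³ left
storage unit 7: place 45 ft³, 30 ft³ left
storage unit 8: place 45 ft³, 30 ft³ left
storage unit 9: place 39 ft³, 36 ft³ left
storage unit 10: place 50 ft³, 25 ft³ left
storage unit 11: place 48 ft³, 27 ft³ left
storage unit 12: place 47 ft³, 28 ft³ left

12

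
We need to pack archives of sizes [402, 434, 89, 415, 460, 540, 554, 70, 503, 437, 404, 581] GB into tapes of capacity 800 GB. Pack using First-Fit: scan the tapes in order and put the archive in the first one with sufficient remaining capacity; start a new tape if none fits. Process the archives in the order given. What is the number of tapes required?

tape 1: place 402 GB, 398 GB left
tape 2: place 434 GB, 366 GB left
tape 1: place 89 GB, 309 GB left
tape 3: place 415 GB, 385 GB left
tape 4: place 460 GB, 340 GB left
tape 5: place 540 GB, 260 GB left
tape 6: place 554 GB, 246 GB left
tape 1: place 70 GB, 239 GB left
tape 7: place 503 GB, 297 GB left
tape 8: place 437 GB, 363 GB left
tape 9: place 404 GB, 396 GB left
tape 10: place 581 GB, 219 GB left
Final tapes: [402,89,70] [434] [415] [460] [540] [554] [503] [437] [404] [581].

10 tapes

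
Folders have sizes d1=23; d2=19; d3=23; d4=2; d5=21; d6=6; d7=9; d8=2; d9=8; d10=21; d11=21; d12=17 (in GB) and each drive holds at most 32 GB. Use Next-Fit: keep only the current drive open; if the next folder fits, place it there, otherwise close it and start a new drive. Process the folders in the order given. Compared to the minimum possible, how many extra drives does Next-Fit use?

Next-Fit: [23] [19] [23,2] [21,6] [9,2,8] [21] [21] [17] → 8 drives.
7 folders exceed 16 GB (half the capacity), and no two of those can share a drive, so at least 7 drives are needed.
An optimal packing achieves that bound: [23,9] [23,8] [21,6,2,2] [21] [21] [19] [17] → 7 drives.
Excess: 8 − 7 = 1.

1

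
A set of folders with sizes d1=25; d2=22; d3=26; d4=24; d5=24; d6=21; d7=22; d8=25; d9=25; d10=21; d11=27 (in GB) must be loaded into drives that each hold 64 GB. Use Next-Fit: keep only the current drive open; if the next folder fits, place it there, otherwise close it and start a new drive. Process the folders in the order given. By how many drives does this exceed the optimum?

1

Next-Fit: [25,22] [26,24] [24,21] [22,25] [25,21] [27] → 6 drives.
Total size 262 GB; any packing needs at least ⌈262/64⌉ = 5 drives.
An optimal packing achieves that bound: [27,26] [25,25] [25,24] [24,22] [22,21,21] → 5 drives.
Excess: 6 − 5 = 1.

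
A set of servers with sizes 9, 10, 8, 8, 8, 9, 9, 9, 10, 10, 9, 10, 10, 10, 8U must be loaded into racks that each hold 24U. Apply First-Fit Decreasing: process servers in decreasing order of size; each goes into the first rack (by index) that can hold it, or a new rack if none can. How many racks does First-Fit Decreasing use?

7

Sorted descending: 10, 10, 10, 10, 10, 10, 9, 9, 9, 9, 9, 8, 8, 8, 8.
10U → rack 1 (remaining 14U)
10U → rack 1 (remaining 4U)
10U → rack 2 (remaining 14U)
10U → rack 2 (remaining 4U)
10U → rack 3 (remaining 14U)
10U → rack 3 (remaining 4U)
9U → rack 4 (remaining 15U)
9U → rack 4 (remaining 6U)
9U → rack 5 (remaining 15U)
9U → rack 5 (remaining 6U)
9U → rack 6 (remaining 15U)
8U → rack 6 (remaining 7U)
8U → rack 7 (remaining 16U)
8U → rack 7 (remaining 8U)
8U → rack 7 (remaining 0U)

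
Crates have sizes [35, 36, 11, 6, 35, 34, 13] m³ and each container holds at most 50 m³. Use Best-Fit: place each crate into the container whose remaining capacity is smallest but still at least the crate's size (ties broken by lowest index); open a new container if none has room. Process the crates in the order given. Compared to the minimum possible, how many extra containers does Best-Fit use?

0

Best-Fit: [35,6] [36,11] [35,13] [34] → 4 containers.
Total size 170 m³; any packing needs at least ⌈170/50⌉ = 4 containers.
So 4 is already optimal.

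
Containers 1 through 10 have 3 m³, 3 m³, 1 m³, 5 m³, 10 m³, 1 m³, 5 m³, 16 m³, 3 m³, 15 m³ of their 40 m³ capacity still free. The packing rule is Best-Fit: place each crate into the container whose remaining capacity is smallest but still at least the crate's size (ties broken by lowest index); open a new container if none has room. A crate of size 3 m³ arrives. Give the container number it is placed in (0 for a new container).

Containers with room: container 1 (3 m³), container 2 (3 m³), container 4 (5 m³), container 5 (10 m³), container 7 (5 m³), container 8 (16 m³), container 9 (3 m³), container 10 (15 m³).
Tightest fit is container 1 with 3 m³ free.

1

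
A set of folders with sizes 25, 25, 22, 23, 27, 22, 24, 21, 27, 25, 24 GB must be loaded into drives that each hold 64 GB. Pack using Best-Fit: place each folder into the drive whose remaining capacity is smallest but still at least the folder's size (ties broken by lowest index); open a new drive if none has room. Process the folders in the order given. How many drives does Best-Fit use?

6

25 GB → drive 1 (remaining 39 GB)
25 GB → drive 1 (remaining 14 GB)
22 GB → drive 2 (remaining 42 GB)
23 GB → drive 2 (remaining 19 GB)
27 GB → drive 3 (remaining 37 GB)
22 GB → drive 3 (remaining 15 GB)
24 GB → drive 4 (remaining 40 GB)
21 GB → drive 4 (remaining 19 GB)
27 GB → drive 5 (remaining 37 GB)
25 GB → drive 5 (remaining 12 GB)
24 GB → drive 6 (remaining 40 GB)
Final drives: [25,25] [22,23] [27,22] [24,21] [27,25] [24].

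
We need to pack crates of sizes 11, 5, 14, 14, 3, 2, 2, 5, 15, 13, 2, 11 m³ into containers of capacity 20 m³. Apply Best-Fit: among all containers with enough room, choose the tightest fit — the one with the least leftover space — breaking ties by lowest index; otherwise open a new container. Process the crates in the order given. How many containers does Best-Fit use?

Put 11 m³ in container 1; 9 m³ remain.
Put 5 m³ in container 1; 4 m³ remain.
Put 14 m³ in container 2; 6 m³ remain.
Put 14 m³ in container 3; 6 m³ remain.
Put 3 m³ in container 1; 1 m³ remain.
Put 2 m³ in container 2; 4 m³ remain.
Put 2 m³ in container 2; 2 m³ remain.
Put 5 m³ in container 3; 1 m³ remain.
Put 15 m³ in container 4; 5 m³ remain.
Put 13 m³ in container 5; 7 m³ remain.
Put 2 m³ in container 2; 0 m³ remain.
Put 11 m³ in container 6; 9 m³ remain.
Final containers: [11,5,3] [14,2,2,2] [14,5] [15] [13] [11].

6 containers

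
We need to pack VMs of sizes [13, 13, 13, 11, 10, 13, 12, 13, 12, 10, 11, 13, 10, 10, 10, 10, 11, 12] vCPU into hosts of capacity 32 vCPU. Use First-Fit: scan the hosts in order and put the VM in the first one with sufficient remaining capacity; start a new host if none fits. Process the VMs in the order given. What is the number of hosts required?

Put 13 vCPU in host 1; 19 vCPU remain.
Put 13 vCPU in host 1; 6 vCPU remain.
Put 13 vCPU in host 2; 19 vCPU remain.
Put 11 vCPU in host 2; 8 vCPU remain.
Put 10 vCPU in host 3; 22 vCPU remain.
Put 13 vCPU in host 3; 9 vCPU remain.
Put 12 vCPU in host 4; 20 vCPU remain.
Put 13 vCPU in host 4; 7 vCPU remain.
Put 12 vCPU in host 5; 20 vCPU remain.
Put 10 vCPU in host 5; 10 vCPU remain.
Put 11 vCPU in host 6; 21 vCPU remain.
Put 13 vCPU in host 6; 8 vCPU remain.
Put 10 vCPU in host 5; 0 vCPU remain.
Put 10 vCPU in host 7; 22 vCPU remain.
Put 10 vCPU in host 7; 12 vCPU remain.
Put 10 vCPU in host 7; 2 vCPU remain.
Put 11 vCPU in host 8; 21 vCPU remain.
Put 12 vCPU in host 8; 9 vCPU remain.

8 hosts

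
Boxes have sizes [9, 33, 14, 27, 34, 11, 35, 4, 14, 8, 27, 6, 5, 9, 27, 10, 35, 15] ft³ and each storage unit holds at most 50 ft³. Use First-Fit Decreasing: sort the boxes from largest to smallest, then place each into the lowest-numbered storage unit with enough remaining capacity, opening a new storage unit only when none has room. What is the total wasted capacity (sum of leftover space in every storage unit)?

Sorted descending: 35, 35, 34, 33, 27, 27, 27, 15, 14, 14, 11, 10, 9, 9, 8, 6, 5, 4.
storage unit 1: place 35 ft³, 15 ft³ left
storage unit 2: place 35 ft³, 15 ft³ left
storage unit 3: place 34 ft³, 16 ft³ left
storage unit 4: place 33 ft³, 17 ft³ left
storage unit 5: place 27 ft³, 23 ft³ left
storage unit 6: place 27 ft³, 23 ft³ left
storage unit 7: place 27 ft³, 23 ft³ left
storage unit 1: place 15 ft³, 0 ft³ left
storage unit 2: place 14 ft³, 1 ft³ left
storage unit 3: place 14 ft³, 2 ft³ left
storage unit 4: place 11 ft³, 6 ft³ left
storage unit 5: place 10 ft³, 13 ft³ left
storage unit 5: place 9 ft³, 4 ft³ left
storage unit 6: place 9 ft³, 14 ft³ left
storage unit 6: place 8 ft³, 6 ft³ left
storage unit 4: place 6 ft³, 0 ft³ left
storage unit 6: place 5 ft³, 1 ft³ left
storage unit 5: place 4 ft³, 0 ft³ left
7 storage units × 50 ft³ = 350 ft³; used 323 ft³; unused 27 ft³.

27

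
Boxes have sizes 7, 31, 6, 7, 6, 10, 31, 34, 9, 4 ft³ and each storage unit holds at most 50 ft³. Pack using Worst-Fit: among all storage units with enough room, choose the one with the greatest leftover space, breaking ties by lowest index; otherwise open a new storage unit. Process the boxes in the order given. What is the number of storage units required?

4

Put 7 ft³ in storage unit 1; 43 ft³ remain.
Put 31 ft³ in storage unit 1; 12 ft³ remain.
Put 6 ft³ in storage unit 1; 6 ft³ remain.
Put 7 ft³ in storage unit 2; 43 ft³ remain.
Put 6 ft³ in storage unit 2; 37 ft³ remain.
Put 10 ft³ in storage unit 2; 27 ft³ remain.
Put 31 ft³ in storage unit 3; 19 ft³ remain.
Put 34 ft³ in storage unit 4; 16 ft³ remain.
Put 9 ft³ in storage unit 2; 18 ft³ remain.
Put 4 ft³ in storage unit 3; 15 ft³ remain.
Final storage units: [7,31,6] [7,6,10,9] [31,4] [34].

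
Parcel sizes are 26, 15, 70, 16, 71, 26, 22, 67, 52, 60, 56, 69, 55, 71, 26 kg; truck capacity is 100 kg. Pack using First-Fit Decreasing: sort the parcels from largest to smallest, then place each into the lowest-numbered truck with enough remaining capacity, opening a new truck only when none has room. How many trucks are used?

9

Sorted descending: 71, 71, 70, 69, 67, 60, 56, 55, 52, 26, 26, 26, 22, 16, 15.
Put 71 kg in truck 1; 29 kg remain.
Put 71 kg in truck 2; 29 kg remain.
Put 70 kg in truck 3; 30 kg remain.
Put 69 kg in truck 4; 31 kg remain.
Put 67 kg in truck 5; 33 kg remain.
Put 60 kg in truck 6; 40 kg remain.
Put 56 kg in truck 7; 44 kg remain.
Put 55 kg in truck 8; 45 kg remain.
Put 52 kg in truck 9; 48 kg remain.
Put 26 kg in truck 1; 3 kg remain.
Put 26 kg in truck 2; 3 kg remain.
Put 26 kg in truck 3; 4 kg remain.
Put 22 kg in truck 4; 9 kg remain.
Put 16 kg in truck 5; 17 kg remain.
Put 15 kg in truck 5; 2 kg remain.
Final trucks: [71,26] [71,26] [70,26] [69,22] [67,16,15] [60] [56] [55] [52].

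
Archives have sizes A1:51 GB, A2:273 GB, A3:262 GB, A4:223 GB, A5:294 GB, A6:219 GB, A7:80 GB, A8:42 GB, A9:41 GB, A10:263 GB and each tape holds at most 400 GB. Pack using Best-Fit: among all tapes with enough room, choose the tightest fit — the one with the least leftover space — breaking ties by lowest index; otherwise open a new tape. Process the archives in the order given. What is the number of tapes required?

6

A1 (51 GB) → tape 1 (remaining 349 GB)
A2 (273 GB) → tape 1 (remaining 76 GB)
A3 (262 GB) → tape 2 (remaining 138 GB)
A4 (223 GB) → tape 3 (remaining 177 GB)
A5 (294 GB) → tape 4 (remaining 106 GB)
A6 (219 GB) → tape 5 (remaining 181 GB)
A7 (80 GB) → tape 4 (remaining 26 GB)
A8 (42 GB) → tape 1 (remaining 34 GB)
A9 (41 GB) → tape 2 (remaining 97 GB)
A10 (263 GB) → tape 6 (remaining 137 GB)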